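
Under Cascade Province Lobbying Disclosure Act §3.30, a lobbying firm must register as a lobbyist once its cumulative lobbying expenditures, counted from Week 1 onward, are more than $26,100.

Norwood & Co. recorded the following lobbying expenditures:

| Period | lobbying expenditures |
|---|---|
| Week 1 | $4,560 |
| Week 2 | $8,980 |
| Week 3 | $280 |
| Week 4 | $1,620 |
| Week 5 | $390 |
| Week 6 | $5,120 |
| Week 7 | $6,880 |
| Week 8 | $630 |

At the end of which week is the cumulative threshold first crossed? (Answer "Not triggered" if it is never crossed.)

Week 7

Through Week 1: $4,560
Through Week 2: $13,540
Through Week 3: $13,820
Through Week 4: $15,440
Through Week 5: $15,830
Through Week 6: $20,950
Through Week 7: $27,830 ← exceeds threshold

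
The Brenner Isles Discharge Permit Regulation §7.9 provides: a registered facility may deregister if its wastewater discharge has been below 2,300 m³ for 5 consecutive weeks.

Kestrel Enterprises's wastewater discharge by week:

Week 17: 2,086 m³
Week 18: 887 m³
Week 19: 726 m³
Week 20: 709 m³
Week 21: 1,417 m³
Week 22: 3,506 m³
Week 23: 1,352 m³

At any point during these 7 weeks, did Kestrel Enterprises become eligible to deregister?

Yes

Weeks below 2,300 m³: Week 17, Week 18, Week 19, Week 20, Week 21, Week 23.
Longest run of consecutive weeks below the threshold: 5.
5 ≥ 5, so Kestrel Enterprises became eligible.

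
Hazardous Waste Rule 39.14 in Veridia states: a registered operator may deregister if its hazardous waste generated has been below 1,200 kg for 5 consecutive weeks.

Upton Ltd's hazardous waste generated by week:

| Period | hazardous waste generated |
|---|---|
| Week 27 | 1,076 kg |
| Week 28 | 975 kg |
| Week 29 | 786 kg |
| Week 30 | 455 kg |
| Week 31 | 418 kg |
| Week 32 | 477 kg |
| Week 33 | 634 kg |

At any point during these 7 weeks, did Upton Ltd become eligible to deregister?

Weeks below 1,200 kg: Week 27, Week 28, Week 29, Week 30, Week 31, Week 32, Week 33.
Longest run of consecutive weeks below the threshold: 7.
7 ≥ 5, so Upton Ltd became eligible.

Yes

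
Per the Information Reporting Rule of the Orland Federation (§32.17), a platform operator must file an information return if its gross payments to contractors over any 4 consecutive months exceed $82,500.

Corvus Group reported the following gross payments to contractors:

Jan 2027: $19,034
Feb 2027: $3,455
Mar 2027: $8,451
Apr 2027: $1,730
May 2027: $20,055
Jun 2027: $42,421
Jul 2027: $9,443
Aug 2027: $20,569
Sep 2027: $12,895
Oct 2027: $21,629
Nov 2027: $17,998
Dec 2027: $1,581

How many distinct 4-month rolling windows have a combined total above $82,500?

Jan 2027–Apr 2027: $19,034 + $3,455 + $8,451 + $1,730 = $32,670 (under)
Feb 2027–May 2027: $3,455 + $8,451 + $1,730 + $20,055 = $33,691 (under)
Mar 2027–Jun 2027: $8,451 + $1,730 + $20,055 + $42,421 = $72,657 (under)
Apr 2027–Jul 2027: $1,730 + $20,055 + $42,421 + $9,443 = $73,649 (under)
May 2027–Aug 2027: $20,055 + $42,421 + $9,443 + $20,569 = $92,488 (over)
Jun 2027–Sep 2027: $42,421 + $9,443 + $20,569 + $12,895 = $85,328 (over)
Jul 2027–Oct 2027: $9,443 + $20,569 + $12,895 + $21,629 = $64,536 (under)
Aug 2027–Nov 2027: $20,569 + $12,895 + $21,629 + $17,998 = $73,091 (under)
Sep 2027–Dec 2027: $12,895 + $21,629 + $17,998 + $1,581 = $54,103 (under)
2 windows exceed the threshold.

2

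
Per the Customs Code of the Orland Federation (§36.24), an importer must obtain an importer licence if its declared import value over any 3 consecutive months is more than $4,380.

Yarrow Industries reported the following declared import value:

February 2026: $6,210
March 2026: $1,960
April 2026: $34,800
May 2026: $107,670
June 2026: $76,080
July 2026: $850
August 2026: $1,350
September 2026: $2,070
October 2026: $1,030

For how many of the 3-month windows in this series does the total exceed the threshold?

6

February 2026–April 2026: $6,210 + $1,960 + $34,800 = $42,970 (over)
March 2026–May 2026: $1,960 + $34,800 + $107,670 = $144,430 (over)
April 2026–June 2026: $34,800 + $107,670 + $76,080 = $218,550 (over)
May 2026–July 2026: $107,670 + $76,080 + $850 = $184,600 (over)
June 2026–August 2026: $76,080 + $850 + $1,350 = $78,280 (over)
July 2026–September 2026: $850 + $1,350 + $2,070 = $4,270 (under)
August 2026–October 2026: $1,350 + $2,070 + $1,030 = $4,450 (over)
6 windows exceed the threshold.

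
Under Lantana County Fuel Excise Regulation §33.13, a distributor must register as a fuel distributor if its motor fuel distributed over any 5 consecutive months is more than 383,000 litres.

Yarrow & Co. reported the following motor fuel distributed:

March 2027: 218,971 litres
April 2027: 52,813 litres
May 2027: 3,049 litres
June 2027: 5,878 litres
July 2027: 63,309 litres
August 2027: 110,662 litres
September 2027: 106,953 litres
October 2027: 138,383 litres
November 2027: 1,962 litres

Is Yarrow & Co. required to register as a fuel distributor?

Yes

March 2027–July 2027: 218,971 litres + 52,813 litres + 3,049 litres + 5,878 litres + 63,309 litres = 344,020 litres (under)
April 2027–August 2027: 52,813 litres + 3,049 litres + 5,878 litres + 63,309 litres + 110,662 litres = 235,711 litres (under)
May 2027–September 2027: 3,049 litres + 5,878 litres + 63,309 litres + 110,662 litres + 106,953 litres = 289,851 litres (under)
June 2027–October 2027: 5,878 litres + 63,309 litres + 110,662 litres + 106,953 litres + 138,383 litres = 425,185 litres (over)
July 2027–November 2027: 63,309 litres + 110,662 litres + 106,953 litres + 138,383 litres + 1,962 litres = 421,269 litres (over)
At least one window exceeds 383,000 litres.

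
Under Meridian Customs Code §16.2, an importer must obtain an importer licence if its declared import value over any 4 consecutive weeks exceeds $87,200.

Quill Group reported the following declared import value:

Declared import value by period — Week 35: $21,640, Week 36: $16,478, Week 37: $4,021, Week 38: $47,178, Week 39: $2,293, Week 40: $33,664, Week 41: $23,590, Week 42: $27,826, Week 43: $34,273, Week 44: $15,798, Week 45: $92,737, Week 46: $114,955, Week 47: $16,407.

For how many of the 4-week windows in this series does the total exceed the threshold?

Week 35–Week 38: $21,640 + $16,478 + $4,021 + $47,178 = $89,317 (over)
Week 36–Week 39: $16,478 + $4,021 + $47,178 + $2,293 = $69,970 (under)
Week 37–Week 40: $4,021 + $47,178 + $2,293 + $33,664 = $87,156 (under)
Week 38–Week 41: $47,178 + $2,293 + $33,664 + $23,590 = $106,725 (over)
Week 39–Week 42: $2,293 + $33,664 + $23,590 + $27,826 = $87,373 (over)
Week 40–Week 43: $33,664 + $23,590 + $27,826 + $34,273 = $119,353 (over)
Week 41–Week 44: $23,590 + $27,826 + $34,273 + $15,798 = $101,487 (over)
Week 42–Week 45: $27,826 + $34,273 + $15,798 + $92,737 = $170,634 (over)
Week 43–Week 46: $34,273 + $15,798 + $92,737 + $114,955 = $257,763 (over)
Week 44–Week 47: $15,798 + $92,737 + $114,955 + $16,407 = $239,897 (over)
8 windows exceed the threshold.

8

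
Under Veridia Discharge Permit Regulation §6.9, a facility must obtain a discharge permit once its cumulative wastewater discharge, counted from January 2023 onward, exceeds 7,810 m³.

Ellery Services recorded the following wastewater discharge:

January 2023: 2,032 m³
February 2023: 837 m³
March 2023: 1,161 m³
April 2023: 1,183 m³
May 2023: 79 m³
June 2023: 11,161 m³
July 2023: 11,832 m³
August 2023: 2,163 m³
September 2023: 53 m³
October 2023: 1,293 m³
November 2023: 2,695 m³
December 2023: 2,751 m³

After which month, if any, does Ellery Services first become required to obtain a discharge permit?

June 2023

Through January 2023: 2,032 m³
Through February 2023: 2,869 m³
Through March 2023: 4,030 m³
Through April 2023: 5,213 m³
Through May 2023: 5,292 m³
Through June 2023: 16,453 m³ ← exceeds threshold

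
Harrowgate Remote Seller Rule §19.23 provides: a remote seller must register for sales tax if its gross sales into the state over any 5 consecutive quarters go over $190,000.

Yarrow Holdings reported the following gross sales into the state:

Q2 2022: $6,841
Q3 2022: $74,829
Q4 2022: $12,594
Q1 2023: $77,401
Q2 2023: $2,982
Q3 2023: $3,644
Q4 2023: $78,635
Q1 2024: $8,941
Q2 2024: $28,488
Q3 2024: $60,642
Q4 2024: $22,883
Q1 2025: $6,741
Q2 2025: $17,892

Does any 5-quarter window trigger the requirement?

Q2 2022–Q2 2023: $6,841 + $74,829 + $12,594 + $77,401 + $2,982 = $174,647 (under)
Q3 2022–Q3 2023: $74,829 + $12,594 + $77,401 + $2,982 + $3,644 = $171,450 (under)
Q4 2022–Q4 2023: $12,594 + $77,401 + $2,982 + $3,644 + $78,635 = $175,256 (under)
Q1 2023–Q1 2024: $77,401 + $2,982 + $3,644 + $78,635 + $8,941 = $171,603 (under)
Q2 2023–Q2 2024: $2,982 + $3,644 + $78,635 + $8,941 + $28,488 = $122,690 (under)
Q3 2023–Q3 2024: $3,644 + $78,635 + $8,941 + $28,488 + $60,642 = $180,350 (under)
Q4 2023–Q4 2024: $78,635 + $8,941 + $28,488 + $60,642 + $22,883 = $199,589 (over)
Q1 2024–Q1 2025: $8,941 + $28,488 + $60,642 + $22,883 + $6,741 = $127,695 (under)
Q2 2024–Q2 2025: $28,488 + $60,642 + $22,883 + $6,741 + $17,892 = $136,646 (under)
At least one window exceeds $190,000.

Yes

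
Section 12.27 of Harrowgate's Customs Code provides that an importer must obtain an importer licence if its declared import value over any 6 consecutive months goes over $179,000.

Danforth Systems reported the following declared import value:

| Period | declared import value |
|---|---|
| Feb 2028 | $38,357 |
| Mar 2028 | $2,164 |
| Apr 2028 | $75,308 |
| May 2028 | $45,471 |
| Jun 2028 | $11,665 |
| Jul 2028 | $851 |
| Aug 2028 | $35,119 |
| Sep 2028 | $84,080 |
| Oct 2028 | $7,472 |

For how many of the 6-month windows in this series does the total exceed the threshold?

2

Feb 2028–Jul 2028: $38,357 + $2,164 + $75,308 + $45,471 + $11,665 + $851 = $173,816 (under)
Mar 2028–Aug 2028: $2,164 + $75,308 + $45,471 + $11,665 + $851 + $35,119 = $170,578 (under)
Apr 2028–Sep 2028: $75,308 + $45,471 + $11,665 + $851 + $35,119 + $84,080 = $252,494 (over)
May 2028–Oct 2028: $45,471 + $11,665 + $851 + $35,119 + $84,080 + $7,472 = $184,658 (over)
2 windows exceed the threshold.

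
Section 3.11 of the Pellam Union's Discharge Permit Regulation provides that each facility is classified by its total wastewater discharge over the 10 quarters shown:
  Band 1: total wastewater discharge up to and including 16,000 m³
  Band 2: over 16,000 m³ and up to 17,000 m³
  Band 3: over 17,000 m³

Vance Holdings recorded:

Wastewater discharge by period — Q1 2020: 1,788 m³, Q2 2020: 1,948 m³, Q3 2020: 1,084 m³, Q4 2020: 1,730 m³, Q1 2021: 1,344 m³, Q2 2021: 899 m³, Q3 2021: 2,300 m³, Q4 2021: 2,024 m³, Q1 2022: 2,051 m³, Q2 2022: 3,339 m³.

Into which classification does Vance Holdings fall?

Band 3

Total wastewater discharge: 1,788 m³ + 1,948 m³ + 1,084 m³ + 1,730 m³ + 1,344 m³ + 899 m³ + 2,300 m³ + 2,024 m³ + 2,051 m³ + 3,339 m³ = 18,507 m³.
18,507 m³ > 17,000 m³, so Band 3 applies.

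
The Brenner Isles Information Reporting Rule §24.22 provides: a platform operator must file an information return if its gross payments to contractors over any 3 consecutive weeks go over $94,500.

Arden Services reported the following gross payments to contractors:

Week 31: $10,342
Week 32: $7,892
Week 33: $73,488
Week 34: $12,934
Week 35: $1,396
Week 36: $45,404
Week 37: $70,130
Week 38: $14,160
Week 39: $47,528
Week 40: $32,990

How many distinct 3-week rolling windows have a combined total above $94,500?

4

Week 31–Week 33: $10,342 + $7,892 + $73,488 = $91,722 (under)
Week 32–Week 34: $7,892 + $73,488 + $12,934 = $94,314 (under)
Week 33–Week 35: $73,488 + $12,934 + $1,396 = $87,818 (under)
Week 34–Week 36: $12,934 + $1,396 + $45,404 = $59,734 (under)
Week 35–Week 37: $1,396 + $45,404 + $70,130 = $116,930 (over)
Week 36–Week 38: $45,404 + $70,130 + $14,160 = $129,694 (over)
Week 37–Week 39: $70,130 + $14,160 + $47,528 = $131,818 (over)
Week 38–Week 40: $14,160 + $47,528 + $32,990 = $94,678 (over)
4 windows exceed the threshold.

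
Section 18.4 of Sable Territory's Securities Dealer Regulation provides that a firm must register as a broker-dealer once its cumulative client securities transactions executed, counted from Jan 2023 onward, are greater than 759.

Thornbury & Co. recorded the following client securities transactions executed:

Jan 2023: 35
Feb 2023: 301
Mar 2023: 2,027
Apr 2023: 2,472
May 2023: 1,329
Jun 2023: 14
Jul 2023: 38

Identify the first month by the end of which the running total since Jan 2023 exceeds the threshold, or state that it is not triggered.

Through Jan 2023: 35
Through Feb 2023: 336
Through Mar 2023: 2,363 ← exceeds threshold

Mar 2023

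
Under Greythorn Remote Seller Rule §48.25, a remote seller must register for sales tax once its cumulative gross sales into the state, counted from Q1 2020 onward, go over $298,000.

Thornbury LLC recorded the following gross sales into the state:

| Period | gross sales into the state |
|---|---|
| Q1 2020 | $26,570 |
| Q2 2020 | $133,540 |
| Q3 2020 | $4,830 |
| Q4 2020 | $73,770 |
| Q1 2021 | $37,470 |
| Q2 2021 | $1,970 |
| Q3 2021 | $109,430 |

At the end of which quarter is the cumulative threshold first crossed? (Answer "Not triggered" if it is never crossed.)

Q3 2021

Through Q1 2020: $26,570
Through Q2 2020: $160,110
Through Q3 2020: $164,940
Through Q4 2020: $238,710
Through Q1 2021: $276,180
Through Q2 2021: $278,150
Through Q3 2021: $387,580 ← exceeds threshold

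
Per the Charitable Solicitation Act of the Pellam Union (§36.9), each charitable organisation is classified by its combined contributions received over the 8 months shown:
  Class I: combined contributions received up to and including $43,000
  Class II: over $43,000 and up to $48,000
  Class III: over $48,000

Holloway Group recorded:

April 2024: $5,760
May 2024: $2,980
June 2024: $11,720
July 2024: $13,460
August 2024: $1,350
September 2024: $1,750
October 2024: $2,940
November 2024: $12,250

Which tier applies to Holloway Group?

Class III

Combined contributions received: $5,760 + $2,980 + $11,720 + $13,460 + $1,350 + $1,750 + $2,940 + $12,250 = $52,210.
$52,210 > $48,000, so Class III applies.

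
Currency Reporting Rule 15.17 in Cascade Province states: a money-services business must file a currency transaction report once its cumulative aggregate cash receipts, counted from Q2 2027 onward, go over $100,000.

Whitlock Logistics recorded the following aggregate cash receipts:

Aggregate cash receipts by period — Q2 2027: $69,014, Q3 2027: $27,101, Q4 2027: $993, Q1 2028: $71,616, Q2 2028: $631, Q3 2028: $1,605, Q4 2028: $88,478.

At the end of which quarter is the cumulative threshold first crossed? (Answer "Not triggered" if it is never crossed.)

Q1 2028

Through Q2 2027: $69,014
Through Q3 2027: $96,115
Through Q4 2027: $97,108
Through Q1 2028: $168,724 ← exceeds threshold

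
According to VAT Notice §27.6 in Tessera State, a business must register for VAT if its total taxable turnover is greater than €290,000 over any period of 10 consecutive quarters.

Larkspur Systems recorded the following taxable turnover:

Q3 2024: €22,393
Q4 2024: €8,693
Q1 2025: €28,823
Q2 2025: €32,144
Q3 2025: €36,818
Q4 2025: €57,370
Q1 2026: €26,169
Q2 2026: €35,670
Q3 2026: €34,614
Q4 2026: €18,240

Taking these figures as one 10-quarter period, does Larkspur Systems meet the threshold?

Total taxable turnover: €22,393 + €8,693 + €28,823 + €32,144 + €36,818 + €57,370 + €26,169 + €35,670 + €34,614 + €18,240 = €300,934.
€300,934 > €290,000, so the threshold is exceeded.

Yes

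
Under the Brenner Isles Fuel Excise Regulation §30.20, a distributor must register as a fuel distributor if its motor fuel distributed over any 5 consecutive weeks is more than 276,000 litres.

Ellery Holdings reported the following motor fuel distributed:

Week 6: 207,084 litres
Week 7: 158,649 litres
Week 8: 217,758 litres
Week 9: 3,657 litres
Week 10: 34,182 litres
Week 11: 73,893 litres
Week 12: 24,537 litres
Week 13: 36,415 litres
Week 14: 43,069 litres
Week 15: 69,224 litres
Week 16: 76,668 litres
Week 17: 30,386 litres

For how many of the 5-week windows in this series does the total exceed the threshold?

3

Week 6–Week 10: 207,084 litres + 158,649 litres + 217,758 litres + 3,657 litres + 34,182 litres = 621,330 litres (over)
Week 7–Week 11: 158,649 litres + 217,758 litres + 3,657 litres + 34,182 litres + 73,893 litres = 488,139 litres (over)
Week 8–Week 12: 217,758 litres + 3,657 litres + 34,182 litres + 73,893 litres + 24,537 litres = 354,027 litres (over)
Week 9–Week 13: 3,657 litres + 34,182 litres + 73,893 litres + 24,537 litres + 36,415 litres = 172,684 litres (under)
Week 10–Week 14: 34,182 litres + 73,893 litres + 24,537 litres + 36,415 litres + 43,069 litres = 212,096 litres (under)
Week 11–Week 15: 73,893 litres + 24,537 litres + 36,415 litres + 43,069 litres + 69,224 litres = 247,138 litres (under)
Week 12–Week 16: 24,537 litres + 36,415 litres + 43,069 litres + 69,224 litres + 76,668 litres = 249,913 litres (under)
Week 13–Week 17: 36,415 litres + 43,069 litres + 69,224 litres + 76,668 litres + 30,386 litres = 255,762 litres (under)
3 windows exceed the threshold.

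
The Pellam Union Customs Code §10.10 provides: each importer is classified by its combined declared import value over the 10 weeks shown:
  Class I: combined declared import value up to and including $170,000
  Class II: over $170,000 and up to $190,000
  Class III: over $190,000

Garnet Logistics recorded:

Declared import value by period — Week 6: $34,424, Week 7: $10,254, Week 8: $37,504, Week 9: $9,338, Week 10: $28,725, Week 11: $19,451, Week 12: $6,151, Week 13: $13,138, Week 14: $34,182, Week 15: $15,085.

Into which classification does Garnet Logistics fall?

Combined declared import value: $34,424 + $10,254 + $37,504 + $9,338 + $28,725 + $19,451 + $6,151 + $13,138 + $34,182 + $15,085 = $208,252.
$208,252 > $190,000, so Class III applies.

Class III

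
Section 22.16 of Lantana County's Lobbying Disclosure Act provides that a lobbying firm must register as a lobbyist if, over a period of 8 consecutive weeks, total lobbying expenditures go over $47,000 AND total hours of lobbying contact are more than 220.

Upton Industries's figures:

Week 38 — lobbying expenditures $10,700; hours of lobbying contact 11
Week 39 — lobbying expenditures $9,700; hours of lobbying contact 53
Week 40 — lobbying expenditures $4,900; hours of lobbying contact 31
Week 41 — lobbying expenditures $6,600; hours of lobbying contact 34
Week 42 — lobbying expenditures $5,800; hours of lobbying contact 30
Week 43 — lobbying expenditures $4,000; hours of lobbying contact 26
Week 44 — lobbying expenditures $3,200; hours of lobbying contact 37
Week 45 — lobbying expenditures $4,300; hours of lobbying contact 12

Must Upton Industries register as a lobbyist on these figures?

Yes

Total lobbying expenditures: $10,700 + $9,700 + $4,900 + $6,600 + $5,800 + $4,000 + $3,200 + $4,300 = $49,200 (> $47,000).
Total hours of lobbying contact: 11 + 53 + 31 + 34 + 30 + 26 + 37 + 12 = 234 (> 220).
The test is 'and': both thresholds are exceeded.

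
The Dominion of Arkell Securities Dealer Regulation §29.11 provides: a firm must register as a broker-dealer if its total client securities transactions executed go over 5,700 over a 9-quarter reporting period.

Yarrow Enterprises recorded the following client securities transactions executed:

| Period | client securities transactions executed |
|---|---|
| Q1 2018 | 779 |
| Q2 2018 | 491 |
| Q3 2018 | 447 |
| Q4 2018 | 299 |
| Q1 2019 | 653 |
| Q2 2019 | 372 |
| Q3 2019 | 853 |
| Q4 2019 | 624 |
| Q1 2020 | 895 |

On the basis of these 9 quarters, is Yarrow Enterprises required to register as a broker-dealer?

Total client securities transactions executed: 779 + 491 + 447 + 299 + 653 + 372 + 853 + 624 + 895 = 5,413.
5,413 ≤ 5,700, so the threshold is not exceeded.

No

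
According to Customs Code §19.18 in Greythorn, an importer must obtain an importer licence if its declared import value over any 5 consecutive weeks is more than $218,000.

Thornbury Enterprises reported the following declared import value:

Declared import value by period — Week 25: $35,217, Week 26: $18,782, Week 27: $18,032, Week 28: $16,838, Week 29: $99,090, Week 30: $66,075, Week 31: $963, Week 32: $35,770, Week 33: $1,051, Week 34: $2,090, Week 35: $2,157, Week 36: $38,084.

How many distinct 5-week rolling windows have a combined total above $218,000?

2

Week 25–Week 29: $35,217 + $18,782 + $18,032 + $16,838 + $99,090 = $187,959 (under)
Week 26–Week 30: $18,782 + $18,032 + $16,838 + $99,090 + $66,075 = $218,817 (over)
Week 27–Week 31: $18,032 + $16,838 + $99,090 + $66,075 + $963 = $200,998 (under)
Week 28–Week 32: $16,838 + $99,090 + $66,075 + $963 + $35,770 = $218,736 (over)
Week 29–Week 33: $99,090 + $66,075 + $963 + $35,770 + $1,051 = $202,949 (under)
Week 30–Week 34: $66,075 + $963 + $35,770 + $1,051 + $2,090 = $105,949 (under)
Week 31–Week 35: $963 + $35,770 + $1,051 + $2,090 + $2,157 = $42,031 (under)
Week 32–Week 36: $35,770 + $1,051 + $2,090 + $2,157 + $38,084 = $79,152 (under)
2 windows exceed the threshold.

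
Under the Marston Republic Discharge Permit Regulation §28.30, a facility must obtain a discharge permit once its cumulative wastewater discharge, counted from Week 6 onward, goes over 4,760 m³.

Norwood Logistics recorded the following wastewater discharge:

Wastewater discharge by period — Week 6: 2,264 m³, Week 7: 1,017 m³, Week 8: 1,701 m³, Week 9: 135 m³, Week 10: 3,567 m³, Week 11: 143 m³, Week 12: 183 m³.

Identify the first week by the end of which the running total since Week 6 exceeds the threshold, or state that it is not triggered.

Through Week 6: 2,264 m³
Through Week 7: 3,281 m³
Through Week 8: 4,982 m³ ← exceeds threshold

Week 8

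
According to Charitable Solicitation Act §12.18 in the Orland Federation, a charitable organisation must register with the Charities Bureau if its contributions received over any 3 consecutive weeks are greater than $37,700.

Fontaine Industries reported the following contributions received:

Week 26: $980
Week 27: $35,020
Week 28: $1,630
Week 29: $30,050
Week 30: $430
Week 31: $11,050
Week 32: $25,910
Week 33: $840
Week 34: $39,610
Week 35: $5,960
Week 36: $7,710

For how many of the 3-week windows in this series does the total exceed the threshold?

Week 26–Week 28: $980 + $35,020 + $1,630 = $37,630 (under)
Week 27–Week 29: $35,020 + $1,630 + $30,050 = $66,700 (over)
Week 28–Week 30: $1,630 + $30,050 + $430 = $32,110 (under)
Week 29–Week 31: $30,050 + $430 + $11,050 = $41,530 (over)
Week 30–Week 32: $430 + $11,050 + $25,910 = $37,390 (under)
Week 31–Week 33: $11,050 + $25,910 + $840 = $37,800 (over)
Week 32–Week 34: $25,910 + $840 + $39,610 = $66,360 (over)
Week 33–Week 35: $840 + $39,610 + $5,960 = $46,410 (over)
Week 34–Week 36: $39,610 + $5,960 + $7,710 = $53,280 (over)
6 windows exceed the threshold.

6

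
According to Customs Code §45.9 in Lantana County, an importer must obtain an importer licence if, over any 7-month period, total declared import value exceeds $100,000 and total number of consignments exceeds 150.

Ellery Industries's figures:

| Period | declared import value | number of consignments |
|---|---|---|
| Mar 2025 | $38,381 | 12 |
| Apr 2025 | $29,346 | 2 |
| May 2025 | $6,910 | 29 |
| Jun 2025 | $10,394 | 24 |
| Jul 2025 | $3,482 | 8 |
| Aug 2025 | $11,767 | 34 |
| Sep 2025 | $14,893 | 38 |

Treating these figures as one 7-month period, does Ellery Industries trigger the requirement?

Total declared import value: $38,381 + $29,346 + $6,910 + $10,394 + $3,482 + $11,767 + $14,893 = $115,173 (> $100,000).
Total number of consignments: 12 + 2 + 29 + 24 + 8 + 34 + 38 = 147 (≤ 150).
The test is 'and': the rule requires both, and at least one is not exceeded.

No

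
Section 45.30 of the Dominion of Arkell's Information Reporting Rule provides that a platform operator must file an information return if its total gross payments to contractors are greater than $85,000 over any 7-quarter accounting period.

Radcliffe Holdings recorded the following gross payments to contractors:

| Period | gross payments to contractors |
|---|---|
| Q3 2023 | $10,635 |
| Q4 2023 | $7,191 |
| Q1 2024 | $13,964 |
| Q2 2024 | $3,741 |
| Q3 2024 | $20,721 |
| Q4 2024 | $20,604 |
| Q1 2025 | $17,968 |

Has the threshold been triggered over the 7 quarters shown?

Total gross payments to contractors: $10,635 + $7,191 + $13,964 + $3,741 + $20,721 + $20,604 + $17,968 = $94,824.
$94,824 > $85,000, so the threshold is exceeded.

Yes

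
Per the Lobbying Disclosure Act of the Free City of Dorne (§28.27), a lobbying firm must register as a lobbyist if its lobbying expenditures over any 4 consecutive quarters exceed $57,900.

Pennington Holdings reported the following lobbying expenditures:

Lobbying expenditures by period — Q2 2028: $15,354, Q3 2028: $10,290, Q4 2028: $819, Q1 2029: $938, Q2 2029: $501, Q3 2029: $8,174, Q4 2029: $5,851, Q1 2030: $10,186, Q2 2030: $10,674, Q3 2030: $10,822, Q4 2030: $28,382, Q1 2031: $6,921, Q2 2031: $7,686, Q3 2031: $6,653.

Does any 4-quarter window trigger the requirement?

Yes

Q2 2028–Q1 2029: $15,354 + $10,290 + $819 + $938 = $27,401 (under)
Q3 2028–Q2 2029: $10,290 + $819 + $938 + $501 = $12,548 (under)
Q4 2028–Q3 2029: $819 + $938 + $501 + $8,174 = $10,432 (under)
Q1 2029–Q4 2029: $938 + $501 + $8,174 + $5,851 = $15,464 (under)
Q2 2029–Q1 2030: $501 + $8,174 + $5,851 + $10,186 = $24,712 (under)
Q3 2029–Q2 2030: $8,174 + $5,851 + $10,186 + $10,674 = $34,885 (under)
Q4 2029–Q3 2030: $5,851 + $10,186 + $10,674 + $10,822 = $37,533 (under)
Q1 2030–Q4 2030: $10,186 + $10,674 + $10,822 + $28,382 = $60,064 (over)
Q2 2030–Q1 2031: $10,674 + $10,822 + $28,382 + $6,921 = $56,799 (under)
Q3 2030–Q2 2031: $10,822 + $28,382 + $6,921 + $7,686 = $53,811 (under)
Q4 2030–Q3 2031: $28,382 + $6,921 + $7,686 + $6,653 = $49,642 (under)
At least one window exceeds $57,900.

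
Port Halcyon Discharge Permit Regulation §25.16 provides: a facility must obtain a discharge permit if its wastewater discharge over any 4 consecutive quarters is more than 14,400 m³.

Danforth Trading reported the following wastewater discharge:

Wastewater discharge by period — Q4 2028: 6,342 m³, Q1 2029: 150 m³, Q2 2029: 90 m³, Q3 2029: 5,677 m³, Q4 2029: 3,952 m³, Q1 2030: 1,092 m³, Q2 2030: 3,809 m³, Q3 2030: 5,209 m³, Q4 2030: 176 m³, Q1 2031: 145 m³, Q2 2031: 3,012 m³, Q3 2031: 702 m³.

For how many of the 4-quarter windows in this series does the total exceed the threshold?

Q4 2028–Q3 2029: 6,342 m³ + 150 m³ + 90 m³ + 5,677 m³ = 12,259 m³ (under)
Q1 2029–Q4 2029: 150 m³ + 90 m³ + 5,677 m³ + 3,952 m³ = 9,869 m³ (under)
Q2 2029–Q1 2030: 90 m³ + 5,677 m³ + 3,952 m³ + 1,092 m³ = 10,811 m³ (under)
Q3 2029–Q2 2030: 5,677 m³ + 3,952 m³ + 1,092 m³ + 3,809 m³ = 14,530 m³ (over)
Q4 2029–Q3 2030: 3,952 m³ + 1,092 m³ + 3,809 m³ + 5,209 m³ = 14,062 m³ (under)
Q1 2030–Q4 2030: 1,092 m³ + 3,809 m³ + 5,209 m³ + 176 m³ = 10,286 m³ (under)
Q2 2030–Q1 2031: 3,809 m³ + 5,209 m³ + 176 m³ + 145 m³ = 9,339 m³ (under)
Q3 2030–Q2 2031: 5,209 m³ + 176 m³ + 145 m³ + 3,012 m³ = 8,542 m³ (under)
Q4 2030–Q3 2031: 176 m³ + 145 m³ + 3,012 m³ + 702 m³ = 4,035 m³ (under)
1 window exceeds the threshold.

1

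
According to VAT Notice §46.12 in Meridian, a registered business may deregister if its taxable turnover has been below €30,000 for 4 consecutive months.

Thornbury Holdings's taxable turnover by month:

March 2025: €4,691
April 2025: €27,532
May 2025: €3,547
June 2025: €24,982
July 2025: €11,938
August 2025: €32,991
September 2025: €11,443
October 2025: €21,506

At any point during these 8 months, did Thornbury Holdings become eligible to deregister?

Months below €30,000: March 2025, April 2025, May 2025, June 2025, July 2025, September 2025, October 2025.
Longest run of consecutive months below the threshold: 5.
5 ≥ 4, so Thornbury Holdings became eligible.

Yes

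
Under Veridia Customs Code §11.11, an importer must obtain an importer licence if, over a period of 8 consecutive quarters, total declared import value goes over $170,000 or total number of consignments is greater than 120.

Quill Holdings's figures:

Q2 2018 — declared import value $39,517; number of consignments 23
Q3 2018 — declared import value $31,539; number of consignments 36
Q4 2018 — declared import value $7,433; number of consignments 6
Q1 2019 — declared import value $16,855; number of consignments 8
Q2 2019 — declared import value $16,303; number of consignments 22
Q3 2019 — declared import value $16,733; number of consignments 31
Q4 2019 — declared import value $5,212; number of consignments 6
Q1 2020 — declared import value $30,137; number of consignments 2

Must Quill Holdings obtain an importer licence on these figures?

Total declared import value: $39,517 + $31,539 + $7,433 + $16,855 + $16,303 + $16,733 + $5,212 + $30,137 = $163,729 (≤ $170,000).
Total number of consignments: 23 + 36 + 6 + 8 + 22 + 31 + 6 + 2 = 134 (> 120).
The test is 'or': at least one threshold is exceeded.

Yes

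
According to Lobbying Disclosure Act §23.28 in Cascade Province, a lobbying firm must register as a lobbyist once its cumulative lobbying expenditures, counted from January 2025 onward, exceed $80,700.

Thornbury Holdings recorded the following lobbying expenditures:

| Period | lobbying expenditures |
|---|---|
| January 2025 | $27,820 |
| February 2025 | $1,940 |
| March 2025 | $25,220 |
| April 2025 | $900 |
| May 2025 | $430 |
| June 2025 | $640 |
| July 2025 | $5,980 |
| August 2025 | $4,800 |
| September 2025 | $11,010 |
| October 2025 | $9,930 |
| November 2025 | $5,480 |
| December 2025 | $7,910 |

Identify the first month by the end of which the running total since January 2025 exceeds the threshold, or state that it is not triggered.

Through January 2025: $27,820
Through February 2025: $29,760
Through March 2025: $54,980
Through April 2025: $55,880
Through May 2025: $56,310
Through June 2025: $56,950
Through July 2025: $62,930
Through August 2025: $67,730
Through September 2025: $78,740
Through October 2025: $88,670 ← exceeds threshold

October 2025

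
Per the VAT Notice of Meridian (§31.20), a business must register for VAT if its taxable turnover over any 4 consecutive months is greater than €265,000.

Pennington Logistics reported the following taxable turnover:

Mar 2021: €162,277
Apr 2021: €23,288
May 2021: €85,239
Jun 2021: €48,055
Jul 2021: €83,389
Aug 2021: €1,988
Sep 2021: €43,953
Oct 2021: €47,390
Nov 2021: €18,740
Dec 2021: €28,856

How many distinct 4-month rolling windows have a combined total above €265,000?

Mar 2021–Jun 2021: €162,277 + €23,288 + €85,239 + €48,055 = €318,859 (over)
Apr 2021–Jul 2021: €23,288 + €85,239 + €48,055 + €83,389 = €239,971 (under)
May 2021–Aug 2021: €85,239 + €48,055 + €83,389 + €1,988 = €218,671 (under)
Jun 2021–Sep 2021: €48,055 + €83,389 + €1,988 + €43,953 = €177,385 (under)
Jul 2021–Oct 2021: €83,389 + €1,988 + €43,953 + €47,390 = €176,720 (under)
Aug 2021–Nov 2021: €1,988 + €43,953 + €47,390 + €18,740 = €112,071 (under)
Sep 2021–Dec 2021: €43,953 + €47,390 + €18,740 + €28,856 = €138,939 (under)
1 window exceeds the threshold.

1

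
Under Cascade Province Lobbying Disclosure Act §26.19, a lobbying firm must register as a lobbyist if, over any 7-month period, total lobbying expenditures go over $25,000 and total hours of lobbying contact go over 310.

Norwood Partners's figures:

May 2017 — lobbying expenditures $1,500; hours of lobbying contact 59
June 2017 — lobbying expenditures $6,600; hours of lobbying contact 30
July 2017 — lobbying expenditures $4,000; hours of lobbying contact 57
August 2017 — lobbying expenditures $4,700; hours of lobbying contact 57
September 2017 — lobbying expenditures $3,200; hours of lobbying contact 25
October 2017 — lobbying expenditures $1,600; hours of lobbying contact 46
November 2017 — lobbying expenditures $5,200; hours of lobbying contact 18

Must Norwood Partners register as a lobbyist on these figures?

No

Total lobbying expenditures: $1,500 + $6,600 + $4,000 + $4,700 + $3,200 + $1,600 + $5,200 = $26,800 (> $25,000).
Total hours of lobbying contact: 59 + 30 + 57 + 57 + 25 + 46 + 18 = 292 (≤ 310).
The test is 'and': the rule requires both, and at least one is not exceeded.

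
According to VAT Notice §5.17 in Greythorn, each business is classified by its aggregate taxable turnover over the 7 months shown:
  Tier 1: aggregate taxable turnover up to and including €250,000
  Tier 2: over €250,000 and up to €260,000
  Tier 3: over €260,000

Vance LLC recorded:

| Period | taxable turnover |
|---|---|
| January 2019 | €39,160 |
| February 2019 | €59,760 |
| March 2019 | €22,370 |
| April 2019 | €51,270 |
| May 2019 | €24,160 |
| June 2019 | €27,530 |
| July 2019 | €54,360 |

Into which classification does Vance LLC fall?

Aggregate taxable turnover: €39,160 + €59,760 + €22,370 + €51,270 + €24,160 + €27,530 + €54,360 = €278,610.
€278,610 > €260,000, so Tier 3 applies.

Tier 3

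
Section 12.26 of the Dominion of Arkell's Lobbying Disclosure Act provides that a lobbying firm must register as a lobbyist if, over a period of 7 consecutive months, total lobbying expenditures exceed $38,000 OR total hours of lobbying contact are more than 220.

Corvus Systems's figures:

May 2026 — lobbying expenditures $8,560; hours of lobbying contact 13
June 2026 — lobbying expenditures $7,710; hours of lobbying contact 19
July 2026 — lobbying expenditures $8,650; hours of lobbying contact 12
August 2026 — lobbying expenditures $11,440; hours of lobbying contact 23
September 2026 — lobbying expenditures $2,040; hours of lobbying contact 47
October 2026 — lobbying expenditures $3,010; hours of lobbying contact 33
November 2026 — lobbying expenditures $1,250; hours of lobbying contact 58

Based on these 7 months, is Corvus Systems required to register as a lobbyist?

Yes

Total lobbying expenditures: $8,560 + $7,710 + $8,650 + $11,440 + $2,040 + $3,010 + $1,250 = $42,660 (> $38,000).
Total hours of lobbying contact: 13 + 19 + 12 + 23 + 47 + 33 + 58 = 205 (≤ 220).
The test is 'or': at least one threshold is exceeded.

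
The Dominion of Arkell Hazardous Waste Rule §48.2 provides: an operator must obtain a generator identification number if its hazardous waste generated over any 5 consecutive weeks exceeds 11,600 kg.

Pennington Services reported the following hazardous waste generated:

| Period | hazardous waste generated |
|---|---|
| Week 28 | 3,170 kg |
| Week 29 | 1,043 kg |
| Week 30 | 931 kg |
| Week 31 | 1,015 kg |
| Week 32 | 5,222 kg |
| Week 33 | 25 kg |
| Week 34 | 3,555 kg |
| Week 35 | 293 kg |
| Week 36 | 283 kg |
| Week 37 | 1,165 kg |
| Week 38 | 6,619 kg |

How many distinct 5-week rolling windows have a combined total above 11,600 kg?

1

Week 28–Week 32: 3,170 kg + 1,043 kg + 931 kg + 1,015 kg + 5,222 kg = 11,381 kg (under)
Week 29–Week 33: 1,043 kg + 931 kg + 1,015 kg + 5,222 kg + 25 kg = 8,236 kg (under)
Week 30–Week 34: 931 kg + 1,015 kg + 5,222 kg + 25 kg + 3,555 kg = 10,748 kg (under)
Week 31–Week 35: 1,015 kg + 5,222 kg + 25 kg + 3,555 kg + 293 kg = 10,110 kg (under)
Week 32–Week 36: 5,222 kg + 25 kg + 3,555 kg + 293 kg + 283 kg = 9,378 kg (under)
Week 33–Week 37: 25 kg + 3,555 kg + 293 kg + 283 kg + 1,165 kg = 5,321 kg (under)
Week 34–Week 38: 3,555 kg + 293 kg + 283 kg + 1,165 kg + 6,619 kg = 11,915 kg (over)
1 window exceeds the threshold.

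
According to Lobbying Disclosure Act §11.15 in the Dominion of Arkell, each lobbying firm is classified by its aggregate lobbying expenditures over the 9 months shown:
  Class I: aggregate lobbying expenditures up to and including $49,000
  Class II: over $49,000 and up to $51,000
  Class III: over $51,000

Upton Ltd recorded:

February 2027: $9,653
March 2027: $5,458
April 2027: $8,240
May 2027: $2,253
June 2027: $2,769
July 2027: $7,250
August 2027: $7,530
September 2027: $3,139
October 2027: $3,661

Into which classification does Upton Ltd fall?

Class II

Aggregate lobbying expenditures: $9,653 + $5,458 + $8,240 + $2,253 + $2,769 + $7,250 + $7,530 + $3,139 + $3,661 = $49,953.
$49,000 < $49,953 ≤ $51,000, so Class II applies.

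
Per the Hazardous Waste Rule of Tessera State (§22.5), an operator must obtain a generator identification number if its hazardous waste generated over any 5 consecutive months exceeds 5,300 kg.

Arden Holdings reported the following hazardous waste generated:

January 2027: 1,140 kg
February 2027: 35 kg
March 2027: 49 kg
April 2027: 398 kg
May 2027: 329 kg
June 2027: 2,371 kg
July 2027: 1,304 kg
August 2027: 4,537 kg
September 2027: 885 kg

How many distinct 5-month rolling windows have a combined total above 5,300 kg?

2

January 2027–May 2027: 1,140 kg + 35 kg + 49 kg + 398 kg + 329 kg = 1,951 kg (under)
February 2027–June 2027: 35 kg + 49 kg + 398 kg + 329 kg + 2,371 kg = 3,182 kg (under)
March 2027–July 2027: 49 kg + 398 kg + 329 kg + 2,371 kg + 1,304 kg = 4,451 kg (under)
April 2027–August 2027: 398 kg + 329 kg + 2,371 kg + 1,304 kg + 4,537 kg = 8,939 kg (over)
May 2027–September 2027: 329 kg + 2,371 kg + 1,304 kg + 4,537 kg + 885 kg = 9,426 kg (over)
2 windows exceed the threshold.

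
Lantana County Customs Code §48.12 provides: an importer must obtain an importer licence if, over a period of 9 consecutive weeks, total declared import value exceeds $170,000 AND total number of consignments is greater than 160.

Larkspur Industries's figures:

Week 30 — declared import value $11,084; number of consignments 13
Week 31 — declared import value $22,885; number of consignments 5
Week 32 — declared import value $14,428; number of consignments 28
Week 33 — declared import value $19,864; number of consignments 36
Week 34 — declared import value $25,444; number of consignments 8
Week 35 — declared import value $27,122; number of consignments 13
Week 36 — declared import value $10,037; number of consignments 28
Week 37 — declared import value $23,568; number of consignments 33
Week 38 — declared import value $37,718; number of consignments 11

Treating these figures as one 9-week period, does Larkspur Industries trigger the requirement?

Yes

Total declared import value: $11,084 + $22,885 + $14,428 + $19,864 + $25,444 + $27,122 + $10,037 + $23,568 + $37,718 = $192,150 (> $170,000).
Total number of consignments: 13 + 5 + 28 + 36 + 8 + 13 + 28 + 33 + 11 = 175 (> 160).
The test is 'and': both thresholds are exceeded.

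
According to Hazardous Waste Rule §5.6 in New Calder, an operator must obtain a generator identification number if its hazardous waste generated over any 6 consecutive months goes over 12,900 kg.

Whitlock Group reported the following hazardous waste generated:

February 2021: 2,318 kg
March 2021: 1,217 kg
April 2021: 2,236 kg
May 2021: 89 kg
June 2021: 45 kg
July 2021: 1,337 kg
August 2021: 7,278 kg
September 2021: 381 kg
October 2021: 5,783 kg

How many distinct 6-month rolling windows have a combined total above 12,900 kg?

1

February 2021–July 2021: 2,318 kg + 1,217 kg + 2,236 kg + 89 kg + 45 kg + 1,337 kg = 7,242 kg (under)
March 2021–August 2021: 1,217 kg + 2,236 kg + 89 kg + 45 kg + 1,337 kg + 7,278 kg = 12,202 kg (under)
April 2021–September 2021: 2,236 kg + 89 kg + 45 kg + 1,337 kg + 7,278 kg + 381 kg = 11,366 kg (under)
May 2021–October 2021: 89 kg + 45 kg + 1,337 kg + 7,278 kg + 381 kg + 5,783 kg = 14,913 kg (over)
1 window exceeds the threshold.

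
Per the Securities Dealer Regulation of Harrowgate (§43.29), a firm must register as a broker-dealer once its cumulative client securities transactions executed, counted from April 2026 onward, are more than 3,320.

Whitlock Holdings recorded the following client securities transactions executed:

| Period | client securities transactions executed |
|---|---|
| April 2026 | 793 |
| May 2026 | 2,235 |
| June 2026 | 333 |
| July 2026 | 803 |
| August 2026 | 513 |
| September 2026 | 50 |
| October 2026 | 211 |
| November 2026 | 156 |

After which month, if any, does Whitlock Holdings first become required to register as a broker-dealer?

June 2026

Through April 2026: 793
Through May 2026: 3,028
Through June 2026: 3,361 ← exceeds threshold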